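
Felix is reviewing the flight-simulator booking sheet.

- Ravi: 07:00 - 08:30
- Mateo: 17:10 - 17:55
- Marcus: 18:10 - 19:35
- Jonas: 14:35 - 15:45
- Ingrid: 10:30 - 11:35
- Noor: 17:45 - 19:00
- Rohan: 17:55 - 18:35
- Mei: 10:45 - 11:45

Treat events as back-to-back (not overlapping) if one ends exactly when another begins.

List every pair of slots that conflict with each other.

Two intervals overlap when each starts before the other ends.
Sorted by start: Ravi, Ingrid, Mei, Jonas, Mateo, Noor, Rohan, Marcus.
Ingrid starts after Ravi ends, so nothing later overlaps Ravi either.
Mei starts before Ingrid ends → Ingrid and Mei overlap.
Jonas starts after Ingrid ends, so nothing later overlaps Ingrid either.
Jonas starts after Mei ends, so nothing later overlaps Mei either.
Mateo starts after Jonas ends, so nothing later overlaps Jonas either.
Noor starts before Mateo ends → Mateo and Noor overlap.
Rohan starts exactly when Mateo ends (back-to-back, no overlap), so nothing later overlaps Mateo either.
Rohan starts before Noor ends → Noor and Rohan overlap.
Marcus starts before Noor ends → Noor and Marcus overlap.
Marcus starts before Rohan ends → Rohan and Marcus overlap.

Ingrid & Mei, Marcus & Noor, Marcus & Rohan, Mateo & Noor, Noor & Rohan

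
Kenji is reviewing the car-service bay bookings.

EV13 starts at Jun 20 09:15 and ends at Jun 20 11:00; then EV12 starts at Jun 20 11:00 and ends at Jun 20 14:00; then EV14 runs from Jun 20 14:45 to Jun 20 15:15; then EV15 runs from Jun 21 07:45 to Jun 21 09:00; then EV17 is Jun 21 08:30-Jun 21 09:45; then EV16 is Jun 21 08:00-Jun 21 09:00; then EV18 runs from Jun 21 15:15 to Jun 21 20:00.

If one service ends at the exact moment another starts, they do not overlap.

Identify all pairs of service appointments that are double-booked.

EV15 & EV16, EV15 & EV17, EV16 & EV17

Sorted by start: EV13, EV12, EV14, EV15, EV16, EV17, EV18.
EV12 starts exactly when EV13 ends (back-to-back, no overlap), so nothing later overlaps EV13 either.
EV14 starts after EV12 ends, so nothing later overlaps EV12 either.
EV15 starts after EV14 ends, so nothing later overlaps EV14 either.
EV16 starts before EV15 ends → EV15 and EV16 overlap.
EV17 starts before EV15 ends → EV15 and EV17 overlap.
EV18 starts after EV15 ends.
EV17 starts before EV16 ends → EV16 and EV17 overlap.
EV18 starts after EV16 ends.
EV18 starts after EV17 ends.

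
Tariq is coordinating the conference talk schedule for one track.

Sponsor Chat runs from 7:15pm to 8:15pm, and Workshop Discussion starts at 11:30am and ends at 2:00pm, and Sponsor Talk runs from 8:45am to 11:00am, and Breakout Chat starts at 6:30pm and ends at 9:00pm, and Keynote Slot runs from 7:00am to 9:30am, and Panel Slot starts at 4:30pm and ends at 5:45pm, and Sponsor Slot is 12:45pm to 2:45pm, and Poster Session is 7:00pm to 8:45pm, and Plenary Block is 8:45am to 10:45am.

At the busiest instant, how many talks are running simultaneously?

Sort all start/end points and keep a running count:
7:00am start Keynote Slot → 1
8:45am start Plenary Block → 2
8:45am start Sponsor Talk → 3
9:30am end Keynote Slot → 2
10:45am end Plenary Block → 1
11:00am end Sponsor Talk → 0
11:30am start Workshop Discussion → 1
12:45pm start Sponsor Slot → 2
2:00pm end Workshop Discussion → 1
2:45pm end Sponsor Slot → 0
4:30pm start Panel Slot → 1
5:45pm end Panel Slot → 0
6:30pm start Breakout Chat → 1
7:00pm start Poster Session → 2
7:15pm start Sponsor Chat → 3
8:15pm end Sponsor Chat → 2
8:45pm end Poster Session → 1
9:00pm end Breakout Chat → 0
Peak is 3, at 8:45am (Keynote Slot, Plenary Block, Sponsor Talk).

3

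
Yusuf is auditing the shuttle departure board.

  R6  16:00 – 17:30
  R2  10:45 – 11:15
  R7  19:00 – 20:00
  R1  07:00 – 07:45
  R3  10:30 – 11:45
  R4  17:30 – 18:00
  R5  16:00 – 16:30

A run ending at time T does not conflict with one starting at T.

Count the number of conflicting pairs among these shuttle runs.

Two intervals overlap when each starts before the other ends.
Sorted by start: R1, R3, R2, R5, R6, R4, R7.
R3 starts after R1 ends, so nothing later overlaps R1 either.
R2 starts before R3 ends → R3 and R2 overlap.
R5 starts after R3 ends, so nothing later overlaps R3 either.
R5 starts after R2 ends, so nothing later overlaps R2 either.
R6 starts before R5 ends → R5 and R6 overlap.
R4 starts after R5 ends, so nothing later overlaps R5 either.
R4 starts exactly when R6 ends (back-to-back, no overlap), so nothing later overlaps R6 either.
R7 starts after R4 ends.
Overlapping pairs: R2 & R3, R5 & R6 — 2 in total.

2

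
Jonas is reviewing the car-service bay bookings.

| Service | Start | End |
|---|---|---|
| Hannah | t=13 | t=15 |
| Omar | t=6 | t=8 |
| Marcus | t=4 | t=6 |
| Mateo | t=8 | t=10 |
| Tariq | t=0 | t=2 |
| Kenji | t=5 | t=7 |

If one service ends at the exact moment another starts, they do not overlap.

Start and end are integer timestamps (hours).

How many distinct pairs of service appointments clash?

Check each pair: they overlap iff neither finishes before the other starts.
Sorted by start: Tariq, Marcus, Kenji, Omar, Mateo, Hannah.
Marcus starts after Tariq ends; Tariq is clear from here.
Kenji starts before Marcus ends → Marcus and Kenji overlap.
Omar starts exactly when Marcus ends (back-to-back, no overlap); Marcus is clear from here.
Omar starts before Kenji ends → Kenji and Omar overlap.
Mateo starts after Kenji ends; Kenji is clear from here.
Mateo starts exactly when Omar ends (back-to-back, no overlap); Omar is clear from here.
Hannah starts after Mateo ends.
Overlapping pairs: Kenji & Marcus, Kenji & Omar — 2 in total.

2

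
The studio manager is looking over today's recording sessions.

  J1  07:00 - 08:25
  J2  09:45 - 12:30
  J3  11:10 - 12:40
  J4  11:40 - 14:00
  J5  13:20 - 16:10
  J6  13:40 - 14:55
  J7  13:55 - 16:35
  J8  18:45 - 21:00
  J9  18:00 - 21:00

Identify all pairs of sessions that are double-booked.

J2 & J3, J2 & J4, J3 & J4, J4 & J5, J4 & J6, J4 & J7, J5 & J6, J5 & J7, J6 & J7, J8 & J9

Check each pair: they overlap iff neither finishes before the other starts.
Sorted by start: J1, J2, J3, J4, J5, J6, J7, J9, J8.
J2 starts after J1 ends — done with J1.
J3 starts before J2 ends → J2 and J3 overlap.
J4 starts before J2 ends → J2 and J4 overlap.
J5 starts after J2 ends — done with J2.
J4 starts before J3 ends → J3 and J4 overlap.
J5 starts after J3 ends — done with J3.
J5 starts before J4 ends → J4 and J5 overlap.
J6 starts before J4 ends → J4 and J6 overlap.
J7 starts before J4 ends → J4 and J7 overlap.
J9 starts after J4 ends — done with J4.
J6 starts before J5 ends → J5 and J6 overlap.
J7 starts before J5 ends → J5 and J7 overlap.
J9 starts after J5 ends — done with J5.
J7 starts before J6 ends → J6 and J7 overlap.
J9 starts after J6 ends — done with J6.
J9 starts after J7 ends — done with J7.
J8 starts before J9 ends → J9 and J8 overlap.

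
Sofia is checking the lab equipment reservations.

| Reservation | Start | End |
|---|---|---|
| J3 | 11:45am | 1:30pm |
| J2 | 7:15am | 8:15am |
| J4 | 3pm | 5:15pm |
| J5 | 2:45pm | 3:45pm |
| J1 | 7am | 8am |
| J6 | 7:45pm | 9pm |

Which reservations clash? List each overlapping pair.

J1 & J2, J4 & J5

Two intervals overlap when each starts before the other ends.
Sorted by start: J1, J2, J3, J5, J4, J6.
J2 starts before J1 ends → J1 and J2 overlap.
J3 starts after J1 ends, so J1 has no further overlaps.
J3 starts after J2 ends, so J2 has no further overlaps.
J5 starts after J3 ends, so J3 has no further overlaps.
J4 starts before J5 ends → J5 and J4 overlap.
J6 starts after J5 ends.
J6 starts after J4 ends.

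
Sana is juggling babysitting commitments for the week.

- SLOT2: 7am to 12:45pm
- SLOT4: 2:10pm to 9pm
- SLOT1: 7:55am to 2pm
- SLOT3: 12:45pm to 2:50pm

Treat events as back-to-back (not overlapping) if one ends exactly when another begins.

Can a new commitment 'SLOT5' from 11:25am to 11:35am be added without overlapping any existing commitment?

SLOT2: starts 7am before SLOT5 ends 11:35am, and ends 12:45pm after SLOT5 starts 11:25am → overlap.
SLOT1: starts 7:55am before SLOT5 ends 11:35am, and ends 2pm after SLOT5 starts 11:25am → overlap.
SLOT3: starts 12:45pm at or after SLOT5 ends 11:35am → clear.
SLOT4: starts 2:10pm at or after SLOT5 ends 11:35am → clear.
SLOT5 overlaps SLOT1, SLOT2.

No — it overlaps SLOT1, SLOT2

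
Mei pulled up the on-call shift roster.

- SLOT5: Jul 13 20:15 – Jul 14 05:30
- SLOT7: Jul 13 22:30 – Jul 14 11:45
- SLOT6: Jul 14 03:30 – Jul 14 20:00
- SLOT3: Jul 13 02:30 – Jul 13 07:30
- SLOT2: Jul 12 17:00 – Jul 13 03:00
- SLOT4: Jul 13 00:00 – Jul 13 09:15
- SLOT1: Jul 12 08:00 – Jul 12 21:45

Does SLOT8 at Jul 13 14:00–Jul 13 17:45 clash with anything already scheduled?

No — it doesn't clash with anything

SLOT1: ends Jul 12 21:45 at or before SLOT8 starts Jul 13 14:00 → clear.
SLOT2: ends Jul 13 03:00 at or before SLOT8 starts Jul 13 14:00 → clear.
SLOT4: ends Jul 13 09:15 at or before SLOT8 starts Jul 13 14:00 → clear.
SLOT3: ends Jul 13 07:30 at or before SLOT8 starts Jul 13 14:00 → clear.
SLOT5: starts Jul 13 20:15 at or after SLOT8 ends Jul 13 17:45 → clear.
SLOT7: starts Jul 13 22:30 at or after SLOT8 ends Jul 13 17:45 → clear.
SLOT6: starts Jul 14 03:30 at or after SLOT8 ends Jul 13 17:45 → clear.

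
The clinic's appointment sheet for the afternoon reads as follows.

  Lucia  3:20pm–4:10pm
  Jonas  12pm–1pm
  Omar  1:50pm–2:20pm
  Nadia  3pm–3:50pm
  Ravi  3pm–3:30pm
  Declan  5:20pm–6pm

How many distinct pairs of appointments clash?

3

Sorted by start: Jonas, Omar, Ravi, Nadia, Lucia, Declan.
Omar starts after Jonas ends; Jonas is clear from here.
Ravi starts after Omar ends; Omar is clear from here.
Nadia starts before Ravi ends → Ravi and Nadia overlap.
Lucia starts before Ravi ends → Ravi and Lucia overlap.
Declan starts after Ravi ends.
Lucia starts before Nadia ends → Nadia and Lucia overlap.
Declan starts after Nadia ends.
Declan starts after Lucia ends.
Overlapping pairs: Lucia & Nadia, Lucia & Ravi, Nadia & Ravi — 3 in total.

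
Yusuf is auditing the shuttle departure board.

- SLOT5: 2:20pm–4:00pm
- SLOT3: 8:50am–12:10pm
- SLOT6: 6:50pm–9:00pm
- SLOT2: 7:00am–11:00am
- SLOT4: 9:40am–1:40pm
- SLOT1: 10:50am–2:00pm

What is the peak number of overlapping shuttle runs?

4

Sort all start/end points and keep a running count:
7:00am start SLOT2 → 1
8:50am start SLOT3 → 2
9:40am start SLOT4 → 3
10:50am start SLOT1 → 4
11:00am end SLOT2 → 3
12:10pm end SLOT3 → 2
1:40pm end SLOT4 → 1
2:00pm end SLOT1 → 0
2:20pm start SLOT5 → 1
4:00pm end SLOT5 → 0
6:50pm start SLOT6 → 1
9:00pm end SLOT6 → 0
Peak is 4, at 10:50am (SLOT1, SLOT2, SLOT3, SLOT4).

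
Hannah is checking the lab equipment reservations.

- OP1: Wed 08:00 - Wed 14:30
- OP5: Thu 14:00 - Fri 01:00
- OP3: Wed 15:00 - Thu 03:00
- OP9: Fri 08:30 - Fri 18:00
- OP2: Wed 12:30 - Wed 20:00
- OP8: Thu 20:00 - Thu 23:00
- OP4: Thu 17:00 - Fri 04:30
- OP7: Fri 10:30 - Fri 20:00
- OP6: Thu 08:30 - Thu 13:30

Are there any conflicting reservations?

Yes

Sorted by start: OP1, OP2, OP3, OP6, OP5, OP4, OP8, OP9, OP7.
OP2 starts before OP1 ends → OP1 and OP2 overlap.
That's a conflict, so the schedule is not conflict-free.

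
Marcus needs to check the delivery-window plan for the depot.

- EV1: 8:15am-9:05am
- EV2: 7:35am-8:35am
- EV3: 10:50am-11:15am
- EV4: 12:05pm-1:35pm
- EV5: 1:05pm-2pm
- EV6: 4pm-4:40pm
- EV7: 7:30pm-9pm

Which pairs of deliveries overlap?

Sorted by start: EV2, EV1, EV3, EV4, EV5, EV6, EV7.
EV1 starts before EV2 ends → EV2 and EV1 overlap.
EV3 starts after EV2 ends — done with EV2.
EV3 starts after EV1 ends — done with EV1.
EV4 starts after EV3 ends — done with EV3.
EV5 starts before EV4 ends → EV4 and EV5 overlap.
EV6 starts after EV4 ends — done with EV4.
EV6 starts after EV5 ends — done with EV5.
EV7 starts after EV6 ends.

EV1 & EV2, EV4 & EV5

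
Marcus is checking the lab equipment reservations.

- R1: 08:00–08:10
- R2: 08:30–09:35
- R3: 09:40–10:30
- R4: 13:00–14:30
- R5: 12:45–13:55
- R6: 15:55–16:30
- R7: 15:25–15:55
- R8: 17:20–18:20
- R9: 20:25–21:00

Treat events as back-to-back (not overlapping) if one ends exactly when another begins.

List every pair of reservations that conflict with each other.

Check each pair: they overlap iff neither finishes before the other starts.
Sorted by start: R1, R2, R3, R5, R4, R7, R6, R8, R9.
R2 starts after R1 ends, so nothing later overlaps R1 either.
R3 starts after R2 ends, so nothing later overlaps R2 either.
R5 starts after R3 ends, so nothing later overlaps R3 either.
R4 starts before R5 ends → R5 and R4 overlap.
R7 starts after R5 ends, so nothing later overlaps R5 either.
R7 starts after R4 ends, so nothing later overlaps R4 either.
R6 starts exactly when R7 ends (back-to-back, no overlap), so nothing later overlaps R7 either.
R8 starts after R6 ends, so nothing later overlaps R6 either.
R9 starts after R8 ends.

R4 & R5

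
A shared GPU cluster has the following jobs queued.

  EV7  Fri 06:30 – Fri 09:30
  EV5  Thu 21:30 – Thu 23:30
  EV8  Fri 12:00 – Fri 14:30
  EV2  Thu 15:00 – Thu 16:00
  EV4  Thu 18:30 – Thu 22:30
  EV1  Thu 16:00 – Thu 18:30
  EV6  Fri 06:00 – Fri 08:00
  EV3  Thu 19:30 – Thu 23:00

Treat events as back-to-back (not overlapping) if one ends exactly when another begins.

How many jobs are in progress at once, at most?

3

Walk through starts and ends in time order (an end at T is processed before a start at T):
Thu 15:00 start EV2 → 1
Thu 16:00 end EV2 → 0
Thu 16:00 start EV1 → 1
Thu 18:30 end EV1 → 0
Thu 18:30 start EV4 → 1
Thu 19:30 start EV3 → 2
Thu 21:30 start EV5 → 3
Thu 22:30 end EV4 → 2
Thu 23:00 end EV3 → 1
Thu 23:30 end EV5 → 0
Fri 06:00 start EV6 → 1
Fri 06:30 start EV7 → 2
Fri 08:00 end EV6 → 1
Fri 09:30 end EV7 → 0
Fri 12:00 start EV8 → 1
Fri 14:30 end EV8 → 0
Peak is 3, at Thu 21:30 (EV3, EV4, EV5).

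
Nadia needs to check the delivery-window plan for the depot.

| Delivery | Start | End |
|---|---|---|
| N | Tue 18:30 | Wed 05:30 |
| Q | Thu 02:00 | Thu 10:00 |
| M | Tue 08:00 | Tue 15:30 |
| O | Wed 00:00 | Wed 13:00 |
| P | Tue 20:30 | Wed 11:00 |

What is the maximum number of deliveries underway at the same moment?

Walk through starts and ends in time order (an end at T is processed before a start at T):
Tue 08:00 start M → 1
Tue 15:30 end M → 0
Tue 18:30 start N → 1
Tue 20:30 start P → 2
Wed 00:00 start O → 3
Wed 05:30 end N → 2
Wed 11:00 end P → 1
Wed 13:00 end O → 0
Thu 02:00 start Q → 1
Thu 10:00 end Q → 0
Peak is 3, at Wed 00:00 (N, O, P).

3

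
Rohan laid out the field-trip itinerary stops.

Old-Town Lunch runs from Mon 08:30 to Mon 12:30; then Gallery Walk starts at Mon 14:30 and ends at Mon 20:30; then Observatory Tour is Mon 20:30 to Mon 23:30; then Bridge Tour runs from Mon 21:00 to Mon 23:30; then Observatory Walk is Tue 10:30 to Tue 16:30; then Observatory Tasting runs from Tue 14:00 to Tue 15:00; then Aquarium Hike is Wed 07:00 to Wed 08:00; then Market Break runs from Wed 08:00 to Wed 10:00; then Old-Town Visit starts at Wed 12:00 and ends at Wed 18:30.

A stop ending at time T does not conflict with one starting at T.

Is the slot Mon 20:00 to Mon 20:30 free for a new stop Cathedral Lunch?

No — it overlaps Gallery Walk

Old-Town Lunch: ends Mon 12:30 at or before Cathedral Lunch starts Mon 20:00 → clear.
Gallery Walk: starts Mon 14:30 before Cathedral Lunch ends Mon 20:30, and ends Mon 20:30 after Cathedral Lunch starts Mon 20:00 → overlap.
Observatory Tour: starts Mon 20:30 at or after Cathedral Lunch ends Mon 20:30 → clear.
Bridge Tour: starts Mon 21:00 at or after Cathedral Lunch ends Mon 20:30 → clear.
Observatory Walk: starts Tue 10:30 at or after Cathedral Lunch ends Mon 20:30 → clear.
Observatory Tasting: starts Tue 14:00 at or after Cathedral Lunch ends Mon 20:30 → clear.
Aquarium Hike: starts Wed 07:00 at or after Cathedral Lunch ends Mon 20:30 → clear.
Market Break: starts Wed 08:00 at or after Cathedral Lunch ends Mon 20:30 → clear.
Old-Town Visit: starts Wed 12:00 at or after Cathedral Lunch ends Mon 20:30 → clear.
Cathedral Lunch overlaps Gallery Walk.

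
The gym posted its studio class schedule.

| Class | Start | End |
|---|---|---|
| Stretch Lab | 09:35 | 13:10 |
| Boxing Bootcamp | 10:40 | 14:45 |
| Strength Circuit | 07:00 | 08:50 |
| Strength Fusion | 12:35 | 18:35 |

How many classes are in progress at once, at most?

3

Sort all start/end points and keep a running count:
07:00 start Strength Circuit → 1
08:50 end Strength Circuit → 0
09:35 start Stretch Lab → 1
10:40 start Boxing Bootcamp → 2
12:35 start Strength Fusion → 3
13:10 end Stretch Lab → 2
14:45 end Boxing Bootcamp → 1
18:35 end Strength Fusion → 0
Peak is 3, at 12:35 (Boxing Bootcamp, Strength Fusion, Stretch Lab).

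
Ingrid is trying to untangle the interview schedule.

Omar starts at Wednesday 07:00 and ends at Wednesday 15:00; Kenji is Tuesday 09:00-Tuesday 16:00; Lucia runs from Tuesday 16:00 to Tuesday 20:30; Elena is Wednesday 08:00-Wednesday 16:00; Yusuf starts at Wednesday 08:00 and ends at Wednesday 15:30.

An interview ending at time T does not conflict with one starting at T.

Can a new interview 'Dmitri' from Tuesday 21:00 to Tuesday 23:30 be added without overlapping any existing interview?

Yes — the slot is free

Kenji: ends Tuesday 16:00 at or before Dmitri starts Tuesday 21:00 → clear.
Lucia: ends Tuesday 20:30 at or before Dmitri starts Tuesday 21:00 → clear.
Omar: starts Wednesday 07:00 at or after Dmitri ends Tuesday 23:30 → clear.
Yusuf: starts Wednesday 08:00 at or after Dmitri ends Tuesday 23:30 → clear.
Elena: starts Wednesday 08:00 at or after Dmitri ends Tuesday 23:30 → clear.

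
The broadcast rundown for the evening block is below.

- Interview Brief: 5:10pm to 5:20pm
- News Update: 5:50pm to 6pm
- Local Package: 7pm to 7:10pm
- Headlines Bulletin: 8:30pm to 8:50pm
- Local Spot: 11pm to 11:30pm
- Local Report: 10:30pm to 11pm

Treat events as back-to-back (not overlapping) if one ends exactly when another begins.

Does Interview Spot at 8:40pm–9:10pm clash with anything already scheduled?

Interview Brief: ends 5:20pm at or before Interview Spot starts 8:40pm → clear.
News Update: ends 6pm at or before Interview Spot starts 8:40pm → clear.
Local Package: ends 7:10pm at or before Interview Spot starts 8:40pm → clear.
Headlines Bulletin: starts 8:30pm before Interview Spot ends 9:10pm, and ends 8:50pm after Interview Spot starts 8:40pm → overlap.
Local Report: starts 10:30pm at or after Interview Spot ends 9:10pm → clear.
Local Spot: starts 11pm at or after Interview Spot ends 9:10pm → clear.
Interview Spot overlaps Headlines Bulletin.

Yes — it overlaps Headlines Bulletin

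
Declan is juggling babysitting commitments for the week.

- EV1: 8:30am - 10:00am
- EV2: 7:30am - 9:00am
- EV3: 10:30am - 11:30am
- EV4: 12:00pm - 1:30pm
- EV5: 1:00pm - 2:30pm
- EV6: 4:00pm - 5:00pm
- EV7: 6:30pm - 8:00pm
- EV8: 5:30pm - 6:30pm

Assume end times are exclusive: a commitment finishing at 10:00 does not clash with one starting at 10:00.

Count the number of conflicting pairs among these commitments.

Sorted by start: EV2, EV1, EV3, EV4, EV5, EV6, EV8, EV7.
EV1 starts before EV2 ends → EV2 and EV1 overlap.
EV3 starts after EV2 ends — done with EV2.
EV3 starts after EV1 ends — done with EV1.
EV4 starts after EV3 ends — done with EV3.
EV5 starts before EV4 ends → EV4 and EV5 overlap.
EV6 starts after EV4 ends — done with EV4.
EV6 starts after EV5 ends — done with EV5.
EV8 starts after EV6 ends — done with EV6.
EV7 starts exactly when EV8 ends (back-to-back, no overlap).
Overlapping pairs: EV1 & EV2, EV4 & EV5 — 2 in total.

2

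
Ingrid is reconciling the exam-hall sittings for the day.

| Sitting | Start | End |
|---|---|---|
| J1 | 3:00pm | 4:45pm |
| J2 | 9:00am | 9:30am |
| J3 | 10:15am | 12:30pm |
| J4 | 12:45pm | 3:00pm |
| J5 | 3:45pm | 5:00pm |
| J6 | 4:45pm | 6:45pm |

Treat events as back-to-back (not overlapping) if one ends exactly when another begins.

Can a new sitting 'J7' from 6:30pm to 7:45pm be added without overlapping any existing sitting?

J2: ends 9:30am at or before J7 starts 6:30pm → clear.
J3: ends 12:30pm at or before J7 starts 6:30pm → clear.
J4: ends 3:00pm at or before J7 starts 6:30pm → clear.
J1: ends 4:45pm at or before J7 starts 6:30pm → clear.
J5: ends 5:00pm at or before J7 starts 6:30pm → clear.
J6: starts 4:45pm before J7 ends 7:45pm, and ends 6:45pm after J7 starts 6:30pm → overlap.
J7 overlaps J6.

No — it overlaps J6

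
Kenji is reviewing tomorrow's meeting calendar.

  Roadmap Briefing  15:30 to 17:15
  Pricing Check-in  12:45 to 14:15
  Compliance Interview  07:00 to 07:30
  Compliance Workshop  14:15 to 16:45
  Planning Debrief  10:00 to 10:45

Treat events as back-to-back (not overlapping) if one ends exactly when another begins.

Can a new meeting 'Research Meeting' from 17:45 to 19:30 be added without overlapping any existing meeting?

Yes — the slot is free

Compliance Interview: ends 07:30 at or before Research Meeting starts 17:45 → clear.
Planning Debrief: ends 10:45 at or before Research Meeting starts 17:45 → clear.
Pricing Check-in: ends 14:15 at or before Research Meeting starts 17:45 → clear.
Compliance Workshop: ends 16:45 at or before Research Meeting starts 17:45 → clear.
Roadmap Briefing: ends 17:15 at or before Research Meeting starts 17:45 → clear.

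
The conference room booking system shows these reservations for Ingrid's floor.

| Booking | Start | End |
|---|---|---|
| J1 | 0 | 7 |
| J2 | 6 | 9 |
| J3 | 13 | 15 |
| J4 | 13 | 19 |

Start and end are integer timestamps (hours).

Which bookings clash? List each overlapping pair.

Sorted by start: J1, J2, J3, J4.
J2 starts before J1 ends → J1 and J2 overlap.
J3 starts after J1 ends, so J1 has no further overlaps.
J3 starts after J2 ends, so J2 has no further overlaps.
J4 starts before J3 ends → J3 and J4 overlap.

J1 & J2, J3 & J4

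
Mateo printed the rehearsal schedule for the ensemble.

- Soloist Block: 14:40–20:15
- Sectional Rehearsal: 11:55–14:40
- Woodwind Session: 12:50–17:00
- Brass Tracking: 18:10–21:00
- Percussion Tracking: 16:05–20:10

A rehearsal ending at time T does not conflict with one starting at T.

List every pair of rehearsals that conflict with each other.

Sorted by start: Sectional Rehearsal, Woodwind Session, Soloist Block, Percussion Tracking, Brass Tracking.
Woodwind Session starts before Sectional Rehearsal ends → Sectional Rehearsal and Woodwind Session overlap.
Soloist Block starts exactly when Sectional Rehearsal ends (back-to-back, no overlap); Sectional Rehearsal is clear from here.
Soloist Block starts before Woodwind Session ends → Woodwind Session and Soloist Block overlap.
Percussion Tracking starts before Woodwind Session ends → Woodwind Session and Percussion Tracking overlap.
Brass Tracking starts after Woodwind Session ends.
Percussion Tracking starts before Soloist Block ends → Soloist Block and Percussion Tracking overlap.
Brass Tracking starts before Soloist Block ends → Soloist Block and Brass Tracking overlap.
Brass Tracking starts before Percussion Tracking ends → Percussion Tracking and Brass Tracking overlap.

Brass Tracking & Percussion Tracking, Brass Tracking & Soloist Block, Percussion Tracking & Soloist Block, Percussion Tracking & Woodwind Session, Sectional Rehearsal & Woodwind Session, Soloist Block & Woodwind Session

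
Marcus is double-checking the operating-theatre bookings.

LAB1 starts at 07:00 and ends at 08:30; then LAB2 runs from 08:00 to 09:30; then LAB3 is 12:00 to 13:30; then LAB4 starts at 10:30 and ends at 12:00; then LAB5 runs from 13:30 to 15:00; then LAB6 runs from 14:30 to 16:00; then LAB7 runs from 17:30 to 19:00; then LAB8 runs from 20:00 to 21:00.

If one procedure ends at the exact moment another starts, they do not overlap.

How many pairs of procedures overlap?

2

Sorted by start: LAB1, LAB2, LAB4, LAB3, LAB5, LAB6, LAB7, LAB8.
LAB2 starts before LAB1 ends → LAB1 and LAB2 overlap.
LAB4 starts after LAB1 ends — done with LAB1.
LAB4 starts after LAB2 ends — done with LAB2.
LAB3 starts exactly when LAB4 ends (back-to-back, no overlap) — done with LAB4.
LAB5 starts exactly when LAB3 ends (back-to-back, no overlap) — done with LAB3.
LAB6 starts before LAB5 ends → LAB5 and LAB6 overlap.
LAB7 starts after LAB5 ends — done with LAB5.
LAB7 starts after LAB6 ends — done with LAB6.
LAB8 starts after LAB7 ends.
Overlapping pairs: LAB1 & LAB2, LAB5 & LAB6 — 2 in total.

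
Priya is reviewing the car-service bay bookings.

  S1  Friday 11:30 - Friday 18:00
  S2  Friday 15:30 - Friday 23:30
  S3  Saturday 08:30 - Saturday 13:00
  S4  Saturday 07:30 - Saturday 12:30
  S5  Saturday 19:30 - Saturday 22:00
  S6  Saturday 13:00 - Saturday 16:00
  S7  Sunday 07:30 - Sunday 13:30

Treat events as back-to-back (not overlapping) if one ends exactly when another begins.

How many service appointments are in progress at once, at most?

Sort all start/end points and keep a running count:
Friday 11:30 start S1 → 1
Friday 15:30 start S2 → 2
Friday 18:00 end S1 → 1
Friday 23:30 end S2 → 0
Saturday 07:30 start S4 → 1
Saturday 08:30 start S3 → 2
Saturday 12:30 end S4 → 1
Saturday 13:00 end S3 → 0
Saturday 13:00 start S6 → 1
Saturday 16:00 end S6 → 0
Saturday 19:30 start S5 → 1
Saturday 22:00 end S5 → 0
Sunday 07:30 start S7 → 1
Sunday 13:30 end S7 → 0
Peak is 2, at Friday 15:30 (S1, S2).

2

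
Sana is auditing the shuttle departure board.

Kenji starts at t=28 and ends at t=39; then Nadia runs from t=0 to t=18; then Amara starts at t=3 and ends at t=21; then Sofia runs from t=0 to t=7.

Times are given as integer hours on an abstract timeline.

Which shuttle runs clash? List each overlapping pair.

Amara & Nadia, Amara & Sofia, Nadia & Sofia

Check each pair: they overlap iff neither finishes before the other starts.
Sorted by start: Nadia, Sofia, Amara, Kenji.
Sofia starts before Nadia ends → Nadia and Sofia overlap.
Amara starts before Nadia ends → Nadia and Amara overlap.
Kenji starts after Nadia ends.
Amara starts before Sofia ends → Sofia and Amara overlap.
Kenji starts after Sofia ends.
Kenji starts after Amara ends.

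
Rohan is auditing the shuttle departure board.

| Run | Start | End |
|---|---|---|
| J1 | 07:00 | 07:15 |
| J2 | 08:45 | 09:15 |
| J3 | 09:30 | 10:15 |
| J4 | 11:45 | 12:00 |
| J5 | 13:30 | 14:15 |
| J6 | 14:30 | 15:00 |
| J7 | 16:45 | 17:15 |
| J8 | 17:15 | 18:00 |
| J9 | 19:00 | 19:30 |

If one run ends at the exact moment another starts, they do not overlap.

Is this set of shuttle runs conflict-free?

Yes

Sorted by start: J1, J2, J3, J4, J5, J6, J7, J8, J9.
J2 starts after J1 ends, so J1 has no further overlaps.
J3 starts after J2 ends, so J2 has no further overlaps.
J4 starts after J3 ends, so J3 has no further overlaps.
J5 starts after J4 ends, so J4 has no further overlaps.
J6 starts after J5 ends, so J5 has no further overlaps.
J7 starts after J6 ends, so J6 has no further overlaps.
J8 starts exactly when J7 ends (back-to-back, no overlap), so J7 has no further overlaps.
J9 starts after J8 ends.
Every pair is clear; the schedule has no overlaps.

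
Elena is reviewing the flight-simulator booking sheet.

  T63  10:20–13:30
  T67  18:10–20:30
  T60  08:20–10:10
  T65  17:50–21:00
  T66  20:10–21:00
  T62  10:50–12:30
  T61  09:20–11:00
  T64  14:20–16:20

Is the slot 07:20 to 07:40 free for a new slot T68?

Yes — the slot is free

T60: starts 08:20 at or after T68 ends 07:40 → clear.
T61: starts 09:20 at or after T68 ends 07:40 → clear.
T63: starts 10:20 at or after T68 ends 07:40 → clear.
T62: starts 10:50 at or after T68 ends 07:40 → clear.
T64: starts 14:20 at or after T68 ends 07:40 → clear.
T65: starts 17:50 at or after T68 ends 07:40 → clear.
T67: starts 18:10 at or after T68 ends 07:40 → clear.
T66: starts 20:10 at or after T68 ends 07:40 → clear.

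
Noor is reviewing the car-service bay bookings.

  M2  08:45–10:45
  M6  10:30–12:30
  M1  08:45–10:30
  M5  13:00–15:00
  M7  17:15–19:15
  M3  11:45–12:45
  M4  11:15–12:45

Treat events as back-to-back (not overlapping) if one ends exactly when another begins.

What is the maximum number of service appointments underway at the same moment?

Sweep the timeline, counting +1 at each start and −1 at each end (ends before starts at a tie):
08:45 start M1 → 1
08:45 start M2 → 2
10:30 end M1 → 1
10:30 start M6 → 2
10:45 end M2 → 1
11:15 start M4 → 2
11:45 start M3 → 3
12:30 end M6 → 2
12:45 end M3 → 1
12:45 end M4 → 0
13:00 start M5 → 1
15:00 end M5 → 0
17:15 start M7 → 1
19:15 end M7 → 0
Peak is 3, at 11:45 (M3, M4, M6).

3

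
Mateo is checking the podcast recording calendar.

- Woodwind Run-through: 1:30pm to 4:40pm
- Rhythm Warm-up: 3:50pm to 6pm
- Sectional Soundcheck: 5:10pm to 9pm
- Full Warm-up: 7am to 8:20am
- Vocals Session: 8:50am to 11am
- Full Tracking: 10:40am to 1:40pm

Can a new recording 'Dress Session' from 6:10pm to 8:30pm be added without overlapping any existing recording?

No — it overlaps Sectional Soundcheck

Full Warm-up: ends 8:20am at or before Dress Session starts 6:10pm → clear.
Vocals Session: ends 11am at or before Dress Session starts 6:10pm → clear.
Full Tracking: ends 1:40pm at or before Dress Session starts 6:10pm → clear.
Woodwind Run-through: ends 4:40pm at or before Dress Session starts 6:10pm → clear.
Rhythm Warm-up: ends 6pm at or before Dress Session starts 6:10pm → clear.
Sectional Soundcheck: starts 5:10pm before Dress Session ends 8:30pm, and ends 9pm after Dress Session starts 6:10pm → overlap.
Dress Session overlaps Sectional Soundcheck.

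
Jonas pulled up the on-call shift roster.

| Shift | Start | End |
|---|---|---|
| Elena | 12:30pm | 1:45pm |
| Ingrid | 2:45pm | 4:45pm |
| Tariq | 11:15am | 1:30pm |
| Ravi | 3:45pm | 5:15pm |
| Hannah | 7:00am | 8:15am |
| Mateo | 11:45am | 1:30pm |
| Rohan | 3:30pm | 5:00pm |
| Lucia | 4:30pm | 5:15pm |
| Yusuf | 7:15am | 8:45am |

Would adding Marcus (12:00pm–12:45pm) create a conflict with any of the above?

Hannah: ends 8:15am at or before Marcus starts 12:00pm → clear.
Yusuf: ends 8:45am at or before Marcus starts 12:00pm → clear.
Tariq: starts 11:15am before Marcus ends 12:45pm, and ends 1:30pm after Marcus starts 12:00pm → overlap.
Mateo: starts 11:45am before Marcus ends 12:45pm, and ends 1:30pm after Marcus starts 12:00pm → overlap.
Elena: starts 12:30pm before Marcus ends 12:45pm, and ends 1:45pm after Marcus starts 12:00pm → overlap.
Ingrid: starts 2:45pm at or after Marcus ends 12:45pm → clear.
Rohan: starts 3:30pm at or after Marcus ends 12:45pm → clear.
Ravi: starts 3:45pm at or after Marcus ends 12:45pm → clear.
Lucia: starts 4:30pm at or after Marcus ends 12:45pm → clear.
Marcus overlaps Tariq, Elena, Mateo.

Yes — it overlaps Elena, Mateo, Tariq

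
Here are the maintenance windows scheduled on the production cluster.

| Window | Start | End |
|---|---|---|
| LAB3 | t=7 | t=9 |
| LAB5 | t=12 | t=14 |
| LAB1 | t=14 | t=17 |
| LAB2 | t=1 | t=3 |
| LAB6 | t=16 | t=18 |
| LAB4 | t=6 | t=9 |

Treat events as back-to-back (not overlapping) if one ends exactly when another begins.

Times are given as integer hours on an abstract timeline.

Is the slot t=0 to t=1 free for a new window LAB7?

Yes — the slot is free

LAB2: starts t=1 at or after LAB7 ends t=1 → clear.
LAB4: starts t=6 at or after LAB7 ends t=1 → clear.
LAB3: starts t=7 at or after LAB7 ends t=1 → clear.
LAB5: starts t=12 at or after LAB7 ends t=1 → clear.
LAB1: starts t=14 at or after LAB7 ends t=1 → clear.
LAB6: starts t=16 at or after LAB7 ends t=1 → clear.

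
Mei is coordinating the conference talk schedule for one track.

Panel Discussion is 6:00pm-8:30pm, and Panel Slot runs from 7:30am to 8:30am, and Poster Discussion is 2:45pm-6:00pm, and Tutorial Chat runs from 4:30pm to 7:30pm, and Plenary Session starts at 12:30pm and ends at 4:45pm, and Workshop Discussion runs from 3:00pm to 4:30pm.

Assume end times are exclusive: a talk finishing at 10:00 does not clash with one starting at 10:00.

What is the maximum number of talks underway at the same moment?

Sweep the timeline, counting +1 at each start and −1 at each end (ends before starts at a tie):
7:30am start Panel Slot → 1
8:30am end Panel Slot → 0
12:30pm start Plenary Session → 1
2:45pm start Poster Discussion → 2
3:00pm start Workshop Discussion → 3
4:30pm end Workshop Discussion → 2
4:30pm start Tutorial Chat → 3
4:45pm end Plenary Session → 2
6:00pm end Poster Discussion → 1
6:00pm start Panel Discussion → 2
7:30pm end Tutorial Chat → 1
8:30pm end Panel Discussion → 0
Peak is 3, at 3:00pm (Plenary Session, Poster Discussion, Workshop Discussion).

3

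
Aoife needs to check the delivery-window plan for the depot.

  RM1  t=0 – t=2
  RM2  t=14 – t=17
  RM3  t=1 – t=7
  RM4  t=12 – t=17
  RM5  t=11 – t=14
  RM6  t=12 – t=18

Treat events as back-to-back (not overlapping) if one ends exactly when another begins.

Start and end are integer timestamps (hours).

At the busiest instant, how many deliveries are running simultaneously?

3

Sort all start/end points and keep a running count:
t=0 start RM1 → 1
t=1 start RM3 → 2
t=2 end RM1 → 1
t=7 end RM3 → 0
t=11 start RM5 → 1
t=12 start RM4 → 2
t=12 start RM6 → 3
t=14 end RM5 → 2
t=14 start RM2 → 3
t=17 end RM2 → 2
t=17 end RM4 → 1
t=18 end RM6 → 0
Peak is 3, at t=12 (RM4, RM5, RM6).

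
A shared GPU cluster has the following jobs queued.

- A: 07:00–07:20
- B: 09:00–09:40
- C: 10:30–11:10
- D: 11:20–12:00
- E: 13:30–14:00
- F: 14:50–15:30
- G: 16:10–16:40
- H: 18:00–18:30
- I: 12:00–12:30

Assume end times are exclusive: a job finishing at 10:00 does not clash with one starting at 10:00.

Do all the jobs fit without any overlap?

Two intervals overlap when each starts before the other ends.
Sorted by start: A, B, C, D, I, E, F, G, H.
B starts after A ends — done with A.
C starts after B ends — done with B.
D starts after C ends — done with C.
I starts exactly when D ends (back-to-back, no overlap) — done with D.
E starts after I ends — done with I.
F starts after E ends — done with E.
G starts after F ends — done with F.
H starts after G ends.
Every pair is clear; the schedule has no overlaps.

Yes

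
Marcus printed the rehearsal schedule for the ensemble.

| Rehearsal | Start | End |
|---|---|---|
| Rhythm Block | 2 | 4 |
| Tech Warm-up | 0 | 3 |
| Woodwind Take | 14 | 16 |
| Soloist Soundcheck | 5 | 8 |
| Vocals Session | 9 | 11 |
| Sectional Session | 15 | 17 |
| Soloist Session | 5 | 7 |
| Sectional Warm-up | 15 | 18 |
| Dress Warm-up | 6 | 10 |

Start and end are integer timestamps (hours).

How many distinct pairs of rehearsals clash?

Sorted by start: Tech Warm-up, Rhythm Block, Soloist Session, Soloist Soundcheck, Dress Warm-up, Vocals Session, Woodwind Take, Sectional Warm-up, Sectional Session.
Rhythm Block starts before Tech Warm-up ends → Tech Warm-up and Rhythm Block overlap.
Soloist Session starts after Tech Warm-up ends; Tech Warm-up is clear from here.
Soloist Session starts after Rhythm Block ends; Rhythm Block is clear from here.
Soloist Soundcheck starts before Soloist Session ends → Soloist Session and Soloist Soundcheck overlap.
Dress Warm-up starts before Soloist Session ends → Soloist Session and Dress Warm-up overlap.
Vocals Session starts after Soloist Session ends; Soloist Session is clear from here.
Dress Warm-up starts before Soloist Soundcheck ends → Soloist Soundcheck and Dress Warm-up overlap.
Vocals Session starts after Soloist Soundcheck ends; Soloist Soundcheck is clear from here.
Vocals Session starts before Dress Warm-up ends → Dress Warm-up and Vocals Session overlap.
Woodwind Take starts after Dress Warm-up ends; Dress Warm-up is clear from here.
Woodwind Take starts after Vocals Session ends; Vocals Session is clear from here.
Sectional Warm-up starts before Woodwind Take ends → Woodwind Take and Sectional Warm-up overlap.
Sectional Session starts before Woodwind Take ends → Woodwind Take and Sectional Session overlap.
Sectional Session starts before Sectional Warm-up ends → Sectional Warm-up and Sectional Session overlap.
Overlapping pairs: Dress Warm-up & Soloist Session, Dress Warm-up & Soloist Soundcheck, Dress Warm-up & Vocals Session, Rhythm Block & Tech Warm-up, Sectional Session & Sectional Warm-up, Sectional Session & Woodwind Take, Sectional Warm-up & Woodwind Take, Soloist Session & Soloist Soundcheck — 8 in total.

8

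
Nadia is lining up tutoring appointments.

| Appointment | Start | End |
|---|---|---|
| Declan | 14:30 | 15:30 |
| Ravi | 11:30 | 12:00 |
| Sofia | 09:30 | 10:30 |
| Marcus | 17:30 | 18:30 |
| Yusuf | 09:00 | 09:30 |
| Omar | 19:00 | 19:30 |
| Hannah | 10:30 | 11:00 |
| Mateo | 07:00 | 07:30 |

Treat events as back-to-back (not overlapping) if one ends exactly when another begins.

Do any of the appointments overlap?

Sorted by start: Mateo, Yusuf, Sofia, Hannah, Ravi, Declan, Marcus, Omar.
Yusuf starts after Mateo ends — done with Mateo.
Sofia starts exactly when Yusuf ends (back-to-back, no overlap) — done with Yusuf.
Hannah starts exactly when Sofia ends (back-to-back, no overlap) — done with Sofia.
Ravi starts after Hannah ends — done with Hannah.
Declan starts after Ravi ends — done with Ravi.
Marcus starts after Declan ends — done with Declan.
Omar starts after Marcus ends.
Every pair is clear; the schedule has no overlaps.

No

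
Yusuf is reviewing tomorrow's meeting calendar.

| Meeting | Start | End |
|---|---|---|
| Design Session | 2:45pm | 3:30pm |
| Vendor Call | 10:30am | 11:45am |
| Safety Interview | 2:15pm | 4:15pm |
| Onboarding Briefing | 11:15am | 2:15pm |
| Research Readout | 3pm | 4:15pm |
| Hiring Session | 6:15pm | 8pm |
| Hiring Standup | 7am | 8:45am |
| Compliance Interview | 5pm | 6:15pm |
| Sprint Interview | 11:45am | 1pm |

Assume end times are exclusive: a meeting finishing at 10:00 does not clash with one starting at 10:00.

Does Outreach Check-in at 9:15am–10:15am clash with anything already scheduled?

No — it doesn't clash with anything

Hiring Standup: ends 8:45am at or before Outreach Check-in starts 9:15am → clear.
Vendor Call: starts 10:30am at or after Outreach Check-in ends 10:15am → clear.
Onboarding Briefing: starts 11:15am at or after Outreach Check-in ends 10:15am → clear.
Sprint Interview: starts 11:45am at or after Outreach Check-in ends 10:15am → clear.
Safety Interview: starts 2:15pm at or after Outreach Check-in ends 10:15am → clear.
Design Session: starts 2:45pm at or after Outreach Check-in ends 10:15am → clear.
Research Readout: starts 3pm at or after Outreach Check-in ends 10:15am → clear.
Compliance Interview: starts 5pm at or after Outreach Check-in ends 10:15am → clear.
Hiring Session: starts 6:15pm at or after Outreach Check-in ends 10:15am → clear.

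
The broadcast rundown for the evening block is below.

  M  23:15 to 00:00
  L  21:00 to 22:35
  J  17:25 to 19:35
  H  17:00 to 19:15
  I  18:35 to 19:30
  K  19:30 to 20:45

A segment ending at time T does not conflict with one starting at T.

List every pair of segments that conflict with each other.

H & I, H & J, I & J, J & K

Sorted by start: H, J, I, K, L, M.
J starts before H ends → H and J overlap.
I starts before H ends → H and I overlap.
K starts after H ends — done with H.
I starts before J ends → J and I overlap.
K starts before J ends → J and K overlap.
L starts after J ends — done with J.
K starts exactly when I ends (back-to-back, no overlap) — done with I.
L starts after K ends — done with K.
M starts after L ends.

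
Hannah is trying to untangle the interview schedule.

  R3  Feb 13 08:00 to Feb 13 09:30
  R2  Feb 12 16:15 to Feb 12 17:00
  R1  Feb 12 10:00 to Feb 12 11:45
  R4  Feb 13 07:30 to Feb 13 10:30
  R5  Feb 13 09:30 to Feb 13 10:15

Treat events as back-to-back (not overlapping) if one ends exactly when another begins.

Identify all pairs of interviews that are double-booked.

R3 & R4, R4 & R5

Sorted by start: R1, R2, R4, R3, R5.
R2 starts after R1 ends, so nothing later overlaps R1 either.
R4 starts after R2 ends, so nothing later overlaps R2 either.
R3 starts before R4 ends → R4 and R3 overlap.
R5 starts before R4 ends → R4 and R5 overlap.
R5 starts exactly when R3 ends (back-to-back, no overlap).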